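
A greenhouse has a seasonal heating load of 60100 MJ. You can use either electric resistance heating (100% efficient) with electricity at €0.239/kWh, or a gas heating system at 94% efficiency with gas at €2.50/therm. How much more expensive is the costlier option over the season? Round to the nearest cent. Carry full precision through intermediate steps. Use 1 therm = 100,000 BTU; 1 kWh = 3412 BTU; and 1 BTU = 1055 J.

Heat load = 60100 MJ = 60,100,000,000 J / 1055 = 56,966,825 BTU
Gas: input = 56,966,825 / 0.94 = 60,603,005 BTU = 606 therm → 606 × €2.50 = €1,515.08
Electric: 56,966,825 BTU / 3412 = 16,700 kWh → × €0.239 = €3,990.35
Difference = |€1,515.08 − €3,990.35| = €2,475.27

€2475.27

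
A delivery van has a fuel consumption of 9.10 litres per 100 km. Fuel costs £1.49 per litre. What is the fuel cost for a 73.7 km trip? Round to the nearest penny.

£9.99

Fuel = 9.10 L/100 km × 73.7 km / 100 = 6.707 L
Cost = 6.707 L × £1.49/L = £9.99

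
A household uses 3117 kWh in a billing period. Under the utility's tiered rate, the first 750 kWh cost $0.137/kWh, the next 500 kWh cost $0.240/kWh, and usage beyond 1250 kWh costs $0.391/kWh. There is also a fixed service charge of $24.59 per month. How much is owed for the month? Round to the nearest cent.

First 750 kWh × $0.137 = $102.75
Next 500 kWh × $0.240 = $120.00
Remaining 1867 kWh × $0.391 = $730.00
Energy charge = $952.75; + service $24.59 = $977.34

$977.34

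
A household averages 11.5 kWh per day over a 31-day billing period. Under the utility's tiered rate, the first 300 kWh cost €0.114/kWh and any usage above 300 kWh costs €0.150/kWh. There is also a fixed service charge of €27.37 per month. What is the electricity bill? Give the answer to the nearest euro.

Usage = 11.5 kWh/day × 31 days = 356.5 kWh
First 300 kWh × €0.114 = €34.20
Remaining 56.5 kWh × €0.150 = €8.47
Energy charge = €42.68; + service €27.37 = €70.05 ≈ €70

€70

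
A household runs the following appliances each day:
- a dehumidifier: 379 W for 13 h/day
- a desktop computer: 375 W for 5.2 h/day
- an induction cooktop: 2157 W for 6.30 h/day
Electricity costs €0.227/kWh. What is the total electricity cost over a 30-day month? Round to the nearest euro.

dehumidifier: 379 W × 13 h × 30 d = 147,810 Wh = 147.8 kWh
desktop computer: 375 W × 5.2 h × 30 d = 58,500 Wh = 58.5 kWh
induction cooktop: 2157 W × 6.30 h × 30 d = 407,673 Wh = 407.7 kWh
Total energy = 147.8 + 58.5 + 407.7 = 614 kWh
Cost = 614 kWh × €0.227 = €139.37 ≈ €139

€139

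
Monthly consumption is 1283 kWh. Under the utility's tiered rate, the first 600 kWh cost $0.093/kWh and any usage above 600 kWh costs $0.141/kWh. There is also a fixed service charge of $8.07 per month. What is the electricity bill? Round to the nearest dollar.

$160

First 600 kWh × $0.093 = $55.80
Remaining 683 kWh × $0.141 = $96.30
Energy charge = $152.10; + service $8.07 = $160.17 ≈ $160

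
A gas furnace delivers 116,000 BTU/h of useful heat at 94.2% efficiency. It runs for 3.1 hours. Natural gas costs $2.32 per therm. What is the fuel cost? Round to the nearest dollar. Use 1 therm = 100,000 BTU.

Heat delivered = 116,000 BTU/h × 3.1 h = 359,600 BTU
Gas input = 359,600 / 0.942 = 381,741 BTU
= 381,741 / 100,000 = 3.817 therm
Cost = 3.817 × $2.32/therm = $8.86 ≈ $9

$9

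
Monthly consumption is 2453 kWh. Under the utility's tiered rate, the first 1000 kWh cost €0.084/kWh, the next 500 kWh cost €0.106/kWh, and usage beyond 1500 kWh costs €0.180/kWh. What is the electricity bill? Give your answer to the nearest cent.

First 1000 kWh × €0.084 = €84.00
Next 500 kWh × €0.106 = €53.00
Remaining 953 kWh × €0.180 = €171.54
Total = €308.54

€308.54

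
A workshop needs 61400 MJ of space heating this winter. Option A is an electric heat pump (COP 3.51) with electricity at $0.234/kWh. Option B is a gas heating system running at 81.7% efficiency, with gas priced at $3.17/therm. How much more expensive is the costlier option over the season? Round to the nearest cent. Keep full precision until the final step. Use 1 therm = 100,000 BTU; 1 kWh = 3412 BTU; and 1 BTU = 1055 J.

Heat load = 61400 MJ = 61,400,000,000 J / 1055 = 58,199,052 BTU
Gas: input = 58,199,052 / 0.817 = 71,235,070 BTU = 712.4 therm → 712.4 × $3.17 = $2,258.15
Heat pump: 58,199,052 BTU / 3412 = 17,060 kWh heat; / 3.51 = 4,860 kWh in → × $0.234 = $1,137.14
Difference = |$2,258.15 − $1,137.14| = $1,121.01

$1121.01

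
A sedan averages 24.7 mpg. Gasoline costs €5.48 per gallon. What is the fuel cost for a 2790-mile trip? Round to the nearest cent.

Fuel = 2790 mi / 24.7 mpg = 113 gal
Cost = 113 gal × €5.48/gal = €619.00

€619.00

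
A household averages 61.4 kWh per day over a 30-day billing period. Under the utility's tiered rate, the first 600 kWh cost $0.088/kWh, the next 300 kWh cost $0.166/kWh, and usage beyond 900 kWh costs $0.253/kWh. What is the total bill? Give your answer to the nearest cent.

$340.93

Usage = 61.4 kWh/day × 30 days = 1842 kWh
First 600 kWh × $0.088 = $52.80
Next 300 kWh × $0.166 = $49.80
Remaining 942 kWh × $0.253 = $238.33
Total = $340.93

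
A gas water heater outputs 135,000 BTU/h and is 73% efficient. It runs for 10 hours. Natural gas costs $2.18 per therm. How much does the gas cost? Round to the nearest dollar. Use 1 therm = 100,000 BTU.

$40

Heat delivered = 135,000 BTU/h × 10 h = 1,350,000 BTU
Gas input = 1,350,000 / 0.73 = 1,849,315 BTU
= 1,849,315 / 100,000 = 18.49 therm
Cost = 18.49 × $2.18/therm = $40.32 ≈ $40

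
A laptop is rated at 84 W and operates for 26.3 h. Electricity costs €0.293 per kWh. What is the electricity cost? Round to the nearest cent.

Energy = 84 W × 26.3 h = 2,209 Wh = 2.209 kWh
Cost = 2.209 kWh × €0.293/kWh = €0.65

€0.65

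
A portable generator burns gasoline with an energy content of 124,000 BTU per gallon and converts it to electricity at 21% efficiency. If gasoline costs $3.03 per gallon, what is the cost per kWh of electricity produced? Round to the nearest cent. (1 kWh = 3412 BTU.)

$0.40

Electrical output per gallon = 124,000 BTU × 0.21 / 3412 BTU/kWh = 7.632 kWh
Cost per kWh = $3.03 / 7.632 kWh = $0.397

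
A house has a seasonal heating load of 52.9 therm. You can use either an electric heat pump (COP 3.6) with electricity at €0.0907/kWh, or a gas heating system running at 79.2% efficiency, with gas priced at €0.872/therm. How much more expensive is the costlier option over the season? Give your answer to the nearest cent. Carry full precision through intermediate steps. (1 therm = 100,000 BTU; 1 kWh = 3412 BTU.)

€19.18

Heat load = 52.9 therm × 100,000 = 5,290,000 BTU
Gas: input = 5,290,000 / 0.792 = 6,679,293 BTU = 66.79 therm → 66.79 × €0.872 = €58.24
Heat pump: 5,290,000 BTU / 3412 = 1,550 kWh heat; / 3.6 = 430.7 kWh in → × €0.0907 = €39.06
Difference = |€58.24 − €39.06| = €19.18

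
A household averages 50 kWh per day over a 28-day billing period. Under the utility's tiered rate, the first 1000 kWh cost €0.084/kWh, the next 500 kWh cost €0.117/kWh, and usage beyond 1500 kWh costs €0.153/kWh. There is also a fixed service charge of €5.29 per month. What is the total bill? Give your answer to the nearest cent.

Usage = 50 kWh/day × 28 days = 1400 kWh
First 1000 kWh × €0.084 = €84.00
Next 400 kWh × €0.117 = €46.80
Remaining tier: 0 kWh (not reached)
Energy charge = €130.80; + service €5.29 = €136.09

€136.09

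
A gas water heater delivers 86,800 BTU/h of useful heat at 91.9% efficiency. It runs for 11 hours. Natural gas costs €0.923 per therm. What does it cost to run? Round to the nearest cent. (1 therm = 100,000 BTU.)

Heat delivered = 86,800 BTU/h × 11 h = 954,800 BTU
Gas input = 954,800 / 0.919 = 1,038,955 BTU
= 1,038,955 / 100,000 = 10.39 therm
Cost = 10.39 × €0.923/therm = €9.59

€9.59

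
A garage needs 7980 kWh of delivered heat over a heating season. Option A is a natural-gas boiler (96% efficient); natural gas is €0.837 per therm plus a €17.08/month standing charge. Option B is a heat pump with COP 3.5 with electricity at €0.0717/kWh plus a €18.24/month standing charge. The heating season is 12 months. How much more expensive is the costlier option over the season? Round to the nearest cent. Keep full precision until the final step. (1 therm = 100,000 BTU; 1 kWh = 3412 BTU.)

€60.00

Heat load = 7980 kWh × 3412 = 27,227,760 BTU
Gas: input = 27,227,760 / 0.96 = 28,362,250 BTU = 283.6 therm → 283.6 × €0.837 = €237.39; + 12 × €17.08 standing = €442.35
Heat pump: 27,227,760 BTU / 3412 = 7,980 kWh heat; / 3.5 = 2,280 kWh in → × €0.0717 = €163.48; + 12 × €18.24 standing = €382.36
Difference = |€442.35 − €382.36| = €60.00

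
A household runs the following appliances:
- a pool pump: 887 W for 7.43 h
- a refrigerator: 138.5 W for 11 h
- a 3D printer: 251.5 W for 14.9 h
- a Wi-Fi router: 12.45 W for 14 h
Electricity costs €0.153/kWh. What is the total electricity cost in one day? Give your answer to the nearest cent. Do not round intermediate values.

€1.84

pool pump: 887 W × 7.43 h = 6,590 Wh = 6.59 kWh
refrigerator: 138.5 W × 11 h = 1,524 Wh = 1.524 kWh
3D printer: 251.5 W × 14.9 h = 3,747 Wh = 3.747 kWh
Wi-Fi router: 12.45 W × 14 h = 174 Wh = 0.1743 kWh
Total energy = 6.59 + 1.524 + 3.747 + 0.1743 = 12.04 kWh
Cost = 12.04 kWh × €0.153 = €1.84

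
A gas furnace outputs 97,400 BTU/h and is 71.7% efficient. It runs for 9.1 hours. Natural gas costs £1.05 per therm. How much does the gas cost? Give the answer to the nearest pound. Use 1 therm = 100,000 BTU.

Heat delivered = 97,400 BTU/h × 9.1 h = 886,340 BTU
Gas input = 886,340 / 0.717 = 1,236,179 BTU
= 1,236,179 / 100,000 = 12.36 therm
Cost = 12.36 × £1.05/therm = £12.98 ≈ £13

£13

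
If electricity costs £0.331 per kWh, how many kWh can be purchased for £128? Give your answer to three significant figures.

387 kWh

£128 / £0.331 per kWh = 386.7 kWh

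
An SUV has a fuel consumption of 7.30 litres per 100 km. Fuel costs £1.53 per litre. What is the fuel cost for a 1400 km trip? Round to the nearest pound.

£156

Fuel = 7.30 L/100 km × 1400 km / 100 = 102.2 L
Cost = 102.2 L × £1.53/L = £156.37 ≈ £156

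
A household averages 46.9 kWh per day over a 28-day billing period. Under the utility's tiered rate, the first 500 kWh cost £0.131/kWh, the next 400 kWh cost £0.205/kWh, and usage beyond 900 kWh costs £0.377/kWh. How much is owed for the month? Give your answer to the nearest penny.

£303.28

Usage = 46.9 kWh/day × 28 days = 1313.2 kWh
First 500 kWh × £0.131 = £65.50
Next 400 kWh × £0.205 = £82.00
Remaining 413.2 kWh × £0.377 = £155.78
Total = £303.28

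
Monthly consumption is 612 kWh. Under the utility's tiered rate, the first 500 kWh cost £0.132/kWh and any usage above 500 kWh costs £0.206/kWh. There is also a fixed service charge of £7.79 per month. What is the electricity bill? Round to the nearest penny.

£96.86

First 500 kWh × £0.132 = £66.00
Remaining 112 kWh × £0.206 = £23.07
Energy charge = £89.07; + service £7.79 = £96.86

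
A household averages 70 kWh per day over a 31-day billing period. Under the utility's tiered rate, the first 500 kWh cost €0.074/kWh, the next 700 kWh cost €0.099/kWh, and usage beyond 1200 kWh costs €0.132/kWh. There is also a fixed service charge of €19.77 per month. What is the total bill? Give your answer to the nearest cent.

€254.11

Usage = 70 kWh/day × 31 days = 2170 kWh
First 500 kWh × €0.074 = €37.00
Next 700 kWh × €0.099 = €69.30
Remaining 970 kWh × €0.132 = €128.04
Energy charge = €234.34; + service €19.77 = €254.11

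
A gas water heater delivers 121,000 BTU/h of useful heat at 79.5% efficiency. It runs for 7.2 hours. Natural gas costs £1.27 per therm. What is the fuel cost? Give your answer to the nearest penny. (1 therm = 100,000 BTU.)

£13.92

Heat delivered = 121,000 BTU/h × 7.2 h = 871,200 BTU
Gas input = 871,200 / 0.795 = 1,095,849 BTU
= 1,095,849 / 100,000 = 10.96 therm
Cost = 10.96 × £1.27/therm = £13.92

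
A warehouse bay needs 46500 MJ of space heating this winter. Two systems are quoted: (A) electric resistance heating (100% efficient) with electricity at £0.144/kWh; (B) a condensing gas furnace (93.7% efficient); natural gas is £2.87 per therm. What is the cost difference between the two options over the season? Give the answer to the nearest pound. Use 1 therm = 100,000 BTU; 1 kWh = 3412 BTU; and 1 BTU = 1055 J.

£510

Heat load = 46500 MJ = 46,500,000,000 J / 1055 = 44,075,829 BTU
Gas: input = 44,075,829 / 0.937 = 47,039,306 BTU = 470.4 therm → 470.4 × £2.87 = £1,350.03
Electric: 44,075,829 BTU / 3412 = 12,920 kWh → × £0.144 = £1,860.18
Difference = |£1,350.03 − £1,860.18| = £510.15 ≈ £510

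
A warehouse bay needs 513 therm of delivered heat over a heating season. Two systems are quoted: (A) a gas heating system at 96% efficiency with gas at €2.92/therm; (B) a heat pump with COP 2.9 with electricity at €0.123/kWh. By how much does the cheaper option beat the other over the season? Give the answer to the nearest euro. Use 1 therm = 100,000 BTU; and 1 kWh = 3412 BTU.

Heat load = 513 therm × 100,000 = 51,300,000 BTU
Gas: input = 51,300,000 / 0.96 = 53,437,500 BTU = 534.4 therm → 534.4 × €2.92 = €1,560.38
Heat pump: 51,300,000 BTU / 3412 = 15,040 kWh heat; / 2.9 = 5,185 kWh in → × €0.123 = €637.70
Difference = |€1,560.38 − €637.70| = €922.68 ≈ €923

€923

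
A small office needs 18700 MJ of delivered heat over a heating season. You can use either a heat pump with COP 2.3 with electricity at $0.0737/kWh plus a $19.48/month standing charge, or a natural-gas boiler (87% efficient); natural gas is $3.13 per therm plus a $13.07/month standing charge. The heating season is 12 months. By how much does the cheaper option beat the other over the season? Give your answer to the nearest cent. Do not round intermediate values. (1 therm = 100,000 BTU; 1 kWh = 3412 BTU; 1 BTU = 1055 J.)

$394.31

Heat load = 18700 MJ = 18,700,000,000 J / 1055 = 17,725,118 BTU
Gas: input = 17,725,118 / 0.87 = 20,373,699 BTU = 203.7 therm → 203.7 × $3.13 = $637.70; + 12 × $13.07 standing = $794.54
Heat pump: 17,725,118 BTU / 3412 = 5,195 kWh heat; / 2.3 = 2,259 kWh in → × $0.0737 = $166.46; + 12 × $19.48 standing = $400.22
Difference = |$794.54 − $400.22| = $394.31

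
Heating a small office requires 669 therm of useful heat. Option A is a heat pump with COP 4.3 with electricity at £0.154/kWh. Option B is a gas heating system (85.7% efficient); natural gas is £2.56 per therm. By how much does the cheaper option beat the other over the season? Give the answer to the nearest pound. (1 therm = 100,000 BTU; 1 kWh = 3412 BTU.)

£1296

Heat load = 669 therm × 100,000 = 66,900,000 BTU
Gas: input = 66,900,000 / 0.857 = 78,063,011 BTU = 780.6 therm → 780.6 × £2.56 = £1,998.41
Heat pump: 66,900,000 BTU / 3412 = 19,610 kWh heat; / 4.3 = 4,560 kWh in → × £0.154 = £702.21
Difference = |£1,998.41 − £702.21| = £1,296.20 ≈ £1296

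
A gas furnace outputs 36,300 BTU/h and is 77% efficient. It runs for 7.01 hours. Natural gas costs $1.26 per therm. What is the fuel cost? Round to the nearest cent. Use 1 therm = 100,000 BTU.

Heat delivered = 36,300 BTU/h × 7.01 h = 254,463 BTU
Gas input = 254,463 / 0.77 = 330,471 BTU
= 330,471 / 100,000 = 3.305 therm
Cost = 3.305 × $1.26/therm = $4.16

$4.16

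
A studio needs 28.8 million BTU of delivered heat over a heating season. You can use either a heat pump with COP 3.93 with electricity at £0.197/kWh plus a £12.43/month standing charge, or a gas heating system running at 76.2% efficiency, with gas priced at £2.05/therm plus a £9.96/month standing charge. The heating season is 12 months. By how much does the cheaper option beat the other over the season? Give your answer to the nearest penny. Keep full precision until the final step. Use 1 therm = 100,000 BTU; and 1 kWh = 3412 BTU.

£322.05

Heat load = 28.8 × 10⁶ BTU = 28,800,000 BTU
Gas: input = 28,800,000 / 0.762 = 37,795,276 BTU = 378 therm → 378 × £2.05 = £774.80; + 12 × £9.96 standing = £894.32
Heat pump: 28,800,000 BTU / 3412 = 8,441 kWh heat; / 3.93 = 2,148 kWh in → × £0.197 = £423.11; + 12 × £12.43 standing = £572.27
Difference = |£894.32 − £572.27| = £322.05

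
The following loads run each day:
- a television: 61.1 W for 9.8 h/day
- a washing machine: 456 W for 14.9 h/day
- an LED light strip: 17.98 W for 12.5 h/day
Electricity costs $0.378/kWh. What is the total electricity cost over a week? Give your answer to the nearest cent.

$20.16

television: 61.1 W × 9.8 h × 7 d = 4,191 Wh = 4.191 kWh
washing machine: 456 W × 14.9 h × 7 d = 47,561 Wh = 47.56 kWh
LED light strip: 17.98 W × 12.5 h × 7 d = 1,573 Wh = 1.573 kWh
Total energy = 4.191 + 47.56 + 1.573 = 53.33 kWh
Cost = 53.33 kWh × $0.378 = $20.16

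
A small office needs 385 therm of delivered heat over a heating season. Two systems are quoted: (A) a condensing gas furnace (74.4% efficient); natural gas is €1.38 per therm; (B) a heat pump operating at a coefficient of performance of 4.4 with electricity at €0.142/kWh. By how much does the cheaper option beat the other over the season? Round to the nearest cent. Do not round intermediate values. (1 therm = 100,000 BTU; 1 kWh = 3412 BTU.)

Heat load = 385 therm × 100,000 = 38,500,000 BTU
Gas: input = 38,500,000 / 0.744 = 51,747,312 BTU = 517.5 therm → 517.5 × €1.38 = €714.11
Heat pump: 38,500,000 BTU / 3412 = 11,280 kWh heat; / 4.4 = 2,564 kWh in → × €0.142 = €364.16
Difference = |€714.11 − €364.16| = €349.96

€349.96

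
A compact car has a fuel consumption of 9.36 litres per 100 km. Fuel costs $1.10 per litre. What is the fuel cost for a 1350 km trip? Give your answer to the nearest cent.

Fuel = 9.36 L/100 km × 1350 km / 100 = 126.4 L
Cost = 126.4 L × $1.10/L = $139.00

$139.00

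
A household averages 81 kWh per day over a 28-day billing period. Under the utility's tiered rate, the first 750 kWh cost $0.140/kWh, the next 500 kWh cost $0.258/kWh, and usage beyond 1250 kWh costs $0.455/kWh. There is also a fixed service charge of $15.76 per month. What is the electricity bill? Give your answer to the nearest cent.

Usage = 81 kWh/day × 28 days = 2268 kWh
First 750 kWh × $0.140 = $105.00
Next 500 kWh × $0.258 = $129.00
Remaining 1018 kWh × $0.455 = $463.19
Energy charge = $697.19; + service $15.76 = $712.95

$712.95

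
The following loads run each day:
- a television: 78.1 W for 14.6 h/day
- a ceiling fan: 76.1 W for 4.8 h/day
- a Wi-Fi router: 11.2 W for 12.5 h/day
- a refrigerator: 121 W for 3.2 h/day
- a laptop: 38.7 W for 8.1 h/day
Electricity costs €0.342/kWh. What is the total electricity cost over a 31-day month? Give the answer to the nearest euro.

€25

television: 78.1 W × 14.6 h × 31 d = 35,348 Wh = 35.35 kWh
ceiling fan: 76.1 W × 4.8 h × 31 d = 11,324 Wh = 11.32 kWh
Wi-Fi router: 11.2 W × 12.5 h × 31 d = 4,340 Wh = 4.34 kWh
refrigerator: 121 W × 3.2 h × 31 d = 12,003 Wh = 12 kWh
laptop: 38.7 W × 8.1 h × 31 d = 9,718 Wh = 9.718 kWh
Total energy = 35.35 + 11.32 + 4.34 + 12 + 9.718 = 72.73 kWh
Cost = 72.73 kWh × €0.342 = €24.87 ≈ €25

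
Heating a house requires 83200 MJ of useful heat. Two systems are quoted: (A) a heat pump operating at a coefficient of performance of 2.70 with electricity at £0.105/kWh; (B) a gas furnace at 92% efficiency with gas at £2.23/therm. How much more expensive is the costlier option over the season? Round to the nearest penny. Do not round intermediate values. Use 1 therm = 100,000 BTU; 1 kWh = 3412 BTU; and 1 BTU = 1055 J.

£1012.71

Heat load = 83200 MJ = 83,200,000,000 J / 1055 = 78,862,559 BTU
Gas: input = 78,862,559 / 0.920 = 85,720,173 BTU = 857.2 therm → 857.2 × £2.23 = £1,911.56
Heat pump: 78,862,559 BTU / 3412 = 23,110 kWh heat; / 2.70 = 8,560 kWh in → × £0.105 = £898.85
Difference = |£1,911.56 − £898.85| = £1,012.71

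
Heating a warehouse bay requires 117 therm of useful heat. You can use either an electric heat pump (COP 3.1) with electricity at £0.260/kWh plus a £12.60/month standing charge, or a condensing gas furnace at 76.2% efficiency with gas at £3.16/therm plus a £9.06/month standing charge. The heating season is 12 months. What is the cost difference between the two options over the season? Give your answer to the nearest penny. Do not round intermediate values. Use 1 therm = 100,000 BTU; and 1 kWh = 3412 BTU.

Heat load = 117 therm × 100,000 = 11,700,000 BTU
Gas: input = 11,700,000 / 0.762 = 15,354,331 BTU = 153.5 therm → 153.5 × £3.16 = £485.20; + 12 × £9.06 standing = £593.92
Heat pump: 11,700,000 BTU / 3412 = 3,429 kWh heat; / 3.1 = 1,106 kWh in → × £0.260 = £287.60; + 12 × £12.60 standing = £438.80
Difference = |£593.92 − £438.80| = £155.12

£155.12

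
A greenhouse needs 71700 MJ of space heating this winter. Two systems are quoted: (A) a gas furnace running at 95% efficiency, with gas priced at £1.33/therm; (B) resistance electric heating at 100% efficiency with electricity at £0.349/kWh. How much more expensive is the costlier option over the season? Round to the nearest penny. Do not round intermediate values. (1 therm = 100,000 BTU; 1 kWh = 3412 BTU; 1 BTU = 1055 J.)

Heat load = 71700 MJ = 71,700,000,000 J / 1055 = 67,962,085 BTU
Gas: input = 67,962,085 / 0.95 = 71,539,037 BTU = 715.4 therm → 715.4 × £1.33 = £951.47
Electric: 67,962,085 BTU / 3412 = 19,920 kWh → × £0.349 = £6,951.57
Difference = |£951.47 − £6,951.57| = £6,000.10

£6000.10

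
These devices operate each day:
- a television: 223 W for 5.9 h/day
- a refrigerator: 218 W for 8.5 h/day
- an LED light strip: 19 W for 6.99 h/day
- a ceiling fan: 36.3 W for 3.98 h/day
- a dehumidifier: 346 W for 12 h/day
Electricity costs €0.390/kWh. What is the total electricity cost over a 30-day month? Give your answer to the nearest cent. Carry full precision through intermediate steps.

television: 223 W × 5.9 h × 30 d = 39,471 Wh = 39.47 kWh
refrigerator: 218 W × 8.5 h × 30 d = 55,590 Wh = 55.59 kWh
LED light strip: 19 W × 6.99 h × 30 d = 3,984 Wh = 3.984 kWh
ceiling fan: 36.3 W × 3.98 h × 30 d = 4,334 Wh = 4.334 kWh
dehumidifier: 346 W × 12 h × 30 d = 124,560 Wh = 124.6 kWh
Total energy = 39.47 + 55.59 + 3.984 + 4.334 + 124.6 = 227.9 kWh
Cost = 227.9 kWh × €0.390 = €88.90

€88.90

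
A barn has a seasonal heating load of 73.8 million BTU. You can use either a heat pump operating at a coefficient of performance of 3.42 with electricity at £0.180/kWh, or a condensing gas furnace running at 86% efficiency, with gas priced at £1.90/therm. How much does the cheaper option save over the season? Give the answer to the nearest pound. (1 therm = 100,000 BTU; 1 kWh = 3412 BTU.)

£492

Heat load = 73.8 × 10⁶ BTU = 73,800,000 BTU
Gas: input = 73,800,000 / 0.86 = 85,813,953 BTU = 858.1 therm → 858.1 × £1.90 = £1,630.47
Heat pump: 73,800,000 BTU / 3412 = 21,630 kWh heat; / 3.42 = 6,324 kWh in → × £0.180 = £1,138.40
Difference = |£1,630.47 − £1,138.40| = £492.07 ≈ £492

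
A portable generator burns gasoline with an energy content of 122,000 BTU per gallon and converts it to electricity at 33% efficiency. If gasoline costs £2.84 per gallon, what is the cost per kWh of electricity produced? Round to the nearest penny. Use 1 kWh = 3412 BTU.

£0.24

Electrical output per gallon = 122,000 BTU × 0.33 / 3412 BTU/kWh = 11.8 kWh
Cost per kWh = £2.84 / 11.8 kWh = £0.241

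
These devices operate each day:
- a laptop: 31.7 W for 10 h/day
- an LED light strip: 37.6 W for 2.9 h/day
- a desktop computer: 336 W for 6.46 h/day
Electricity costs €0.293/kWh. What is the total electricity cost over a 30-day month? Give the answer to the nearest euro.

laptop: 31.7 W × 10 h × 30 d = 9,510 Wh = 9.51 kWh
LED light strip: 37.6 W × 2.9 h × 30 d = 3,271 Wh = 3.271 kWh
desktop computer: 336 W × 6.46 h × 30 d = 65,117 Wh = 65.12 kWh
Total energy = 9.51 + 3.271 + 65.12 = 77.9 kWh
Cost = 77.9 kWh × €0.293 = €22.82 ≈ €23

€23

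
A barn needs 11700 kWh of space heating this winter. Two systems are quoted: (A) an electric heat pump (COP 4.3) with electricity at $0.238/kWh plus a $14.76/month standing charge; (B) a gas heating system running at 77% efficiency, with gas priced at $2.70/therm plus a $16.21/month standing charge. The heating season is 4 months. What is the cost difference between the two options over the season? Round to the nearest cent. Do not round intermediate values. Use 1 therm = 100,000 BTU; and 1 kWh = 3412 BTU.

$758.02

Heat load = 11700 kWh × 3412 = 39,920,400 BTU
Gas: input = 39,920,400 / 0.77 = 51,844,675 BTU = 518.4 therm → 518.4 × $2.70 = $1,399.81; + 4 × $16.21 standing = $1,464.65
Heat pump: 39,920,400 BTU / 3412 = 11,700 kWh heat; / 4.3 = 2,721 kWh in → × $0.238 = $647.58; + 4 × $14.76 standing = $706.62
Difference = |$1,464.65 − $706.62| = $758.02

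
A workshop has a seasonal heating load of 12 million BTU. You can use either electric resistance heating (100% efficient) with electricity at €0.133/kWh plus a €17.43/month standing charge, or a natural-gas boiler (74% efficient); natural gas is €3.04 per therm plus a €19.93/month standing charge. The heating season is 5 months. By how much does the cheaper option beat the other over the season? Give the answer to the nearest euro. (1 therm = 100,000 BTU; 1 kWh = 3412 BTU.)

€38

Heat load = 12 × 10⁶ BTU = 12,000,000 BTU
Gas: input = 12,000,000 / 0.74 = 16,216,216 BTU = 162.2 therm → 162.2 × €3.04 = €492.97; + 5 × €19.93 standing = €592.62
Electric: 12,000,000 BTU / 3412 = 3,517 kWh → × €0.133 = €467.76; + 5 × €17.43 standing = €554.91
Difference = |€592.62 − €554.91| = €37.71 ≈ €38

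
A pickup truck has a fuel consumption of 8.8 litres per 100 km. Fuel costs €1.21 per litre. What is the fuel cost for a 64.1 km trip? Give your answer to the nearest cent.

€6.83

Fuel = 8.8 L/100 km × 64.1 km / 100 = 5.641 L
Cost = 5.641 L × €1.21/L = €6.83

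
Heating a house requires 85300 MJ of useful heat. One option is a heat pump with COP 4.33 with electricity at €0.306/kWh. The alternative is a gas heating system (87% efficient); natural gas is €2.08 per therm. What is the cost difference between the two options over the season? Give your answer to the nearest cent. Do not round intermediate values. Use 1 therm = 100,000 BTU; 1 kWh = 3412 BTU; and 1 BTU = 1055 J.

€258.40

Heat load = 85300 MJ = 85,300,000,000 J / 1055 = 80,853,081 BTU
Gas: input = 80,853,081 / 0.87 = 92,934,575 BTU = 929.3 therm → 929.3 × €2.08 = €1,933.04
Heat pump: 80,853,081 BTU / 3412 = 23,700 kWh heat; / 4.33 = 5,473 kWh in → × €0.306 = €1,674.64
Difference = |€1,933.04 − €1,674.64| = €258.40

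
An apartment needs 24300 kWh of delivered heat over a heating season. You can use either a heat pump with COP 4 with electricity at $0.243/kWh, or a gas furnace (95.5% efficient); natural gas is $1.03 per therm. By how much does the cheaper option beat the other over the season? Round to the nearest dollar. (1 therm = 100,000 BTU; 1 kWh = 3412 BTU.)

Heat load = 24300 kWh × 3412 = 82,911,600 BTU
Gas: input = 82,911,600 / 0.955 = 86,818,429 BTU = 868.2 therm → 868.2 × $1.03 = $894.23
Heat pump: 82,911,600 BTU / 3412 = 24,300 kWh heat; / 4 = 6,075 kWh in → × $0.243 = $1,476.22
Difference = |$894.23 − $1,476.22| = $582.00

$582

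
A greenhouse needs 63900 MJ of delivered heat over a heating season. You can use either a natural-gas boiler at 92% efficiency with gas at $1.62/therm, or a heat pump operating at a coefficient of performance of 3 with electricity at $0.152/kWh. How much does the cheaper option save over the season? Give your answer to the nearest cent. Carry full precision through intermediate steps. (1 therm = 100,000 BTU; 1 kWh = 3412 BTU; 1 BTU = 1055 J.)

$167.12

Heat load = 63900 MJ = 63,900,000,000 J / 1055 = 60,568,720 BTU
Gas: input = 60,568,720 / 0.92 = 65,835,566 BTU = 658.4 therm → 658.4 × $1.62 = $1,066.54
Heat pump: 60,568,720 BTU / 3412 = 17,750 kWh heat; / 3 = 5,917 kWh in → × $0.152 = $899.42
Difference = |$1,066.54 − $899.42| = $167.12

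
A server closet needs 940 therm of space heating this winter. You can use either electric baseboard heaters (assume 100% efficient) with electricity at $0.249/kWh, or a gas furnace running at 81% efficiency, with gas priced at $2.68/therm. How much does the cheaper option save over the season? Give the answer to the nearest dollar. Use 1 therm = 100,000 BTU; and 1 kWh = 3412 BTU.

Heat load = 940 therm × 100,000 = 94,000,000 BTU
Gas: input = 94,000,000 / 0.81 = 116,049,383 BTU = 1,160 therm → 1,160 × $2.68 = $3,110.12
Electric: 94,000,000 BTU / 3412 = 27,550 kWh → × $0.249 = $6,859.91
Difference = |$3,110.12 − $6,859.91| = $3,749.78 ≈ $3750

$3750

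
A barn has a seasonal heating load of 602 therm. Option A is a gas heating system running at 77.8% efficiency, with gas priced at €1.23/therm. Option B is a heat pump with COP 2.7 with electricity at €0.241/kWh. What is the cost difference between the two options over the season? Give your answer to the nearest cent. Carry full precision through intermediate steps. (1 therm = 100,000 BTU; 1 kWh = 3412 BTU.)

Heat load = 602 therm × 100,000 = 60,200,000 BTU
Gas: input = 60,200,000 / 0.778 = 77,377,892 BTU = 773.8 therm → 773.8 × €1.23 = €951.75
Heat pump: 60,200,000 BTU / 3412 = 17,640 kWh heat; / 2.7 = 6,535 kWh in → × €0.241 = €1,574.86
Difference = |€951.75 − €1,574.86| = €623.11

€623.11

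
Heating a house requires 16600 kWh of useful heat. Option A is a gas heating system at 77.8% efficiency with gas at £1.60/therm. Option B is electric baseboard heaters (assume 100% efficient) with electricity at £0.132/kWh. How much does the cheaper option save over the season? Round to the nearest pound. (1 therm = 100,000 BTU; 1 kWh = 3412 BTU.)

£1026

Heat load = 16600 kWh × 3412 = 56,639,200 BTU
Gas: input = 56,639,200 / 0.778 = 72,801,028 BTU = 728 therm → 728 × £1.60 = £1,164.82
Electric: 56,639,200 BTU / 3412 = 16,600 kWh → × £0.132 = £2,191.20
Difference = |£1,164.82 − £2,191.20| = £1,026.38 ≈ £1026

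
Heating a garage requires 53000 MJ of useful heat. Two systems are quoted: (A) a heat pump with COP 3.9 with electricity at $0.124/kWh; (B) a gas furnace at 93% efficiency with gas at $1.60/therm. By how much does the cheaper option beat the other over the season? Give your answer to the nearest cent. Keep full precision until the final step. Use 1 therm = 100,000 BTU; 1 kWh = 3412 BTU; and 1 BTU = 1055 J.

$396.16

Heat load = 53000 MJ = 53,000,000,000 J / 1055 = 50,236,967 BTU
Gas: input = 50,236,967 / 0.93 = 54,018,244 BTU = 540.2 therm → 540.2 × $1.60 = $864.29
Heat pump: 50,236,967 BTU / 3412 = 14,720 kWh heat; / 3.9 = 3,775 kWh in → × $0.124 = $468.14
Difference = |$864.29 − $468.14| = $396.16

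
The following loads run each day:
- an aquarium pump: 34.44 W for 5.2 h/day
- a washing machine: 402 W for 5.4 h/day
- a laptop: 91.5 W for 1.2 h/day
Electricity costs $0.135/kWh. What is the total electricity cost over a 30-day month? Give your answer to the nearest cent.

$9.96

aquarium pump: 34.44 W × 5.2 h × 30 d = 5,373 Wh = 5.373 kWh
washing machine: 402 W × 5.4 h × 30 d = 65,124 Wh = 65.12 kWh
laptop: 91.5 W × 1.2 h × 30 d = 3,294 Wh = 3.294 kWh
Total energy = 5.373 + 65.12 + 3.294 = 73.79 kWh
Cost = 73.79 kWh × $0.135 = $9.96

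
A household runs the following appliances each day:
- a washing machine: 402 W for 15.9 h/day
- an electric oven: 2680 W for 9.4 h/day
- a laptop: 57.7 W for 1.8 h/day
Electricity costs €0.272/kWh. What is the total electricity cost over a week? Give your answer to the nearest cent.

€60.33

washing machine: 402 W × 15.9 h × 7 d = 44,743 Wh = 44.74 kWh
electric oven: 2680 W × 9.4 h × 7 d = 176,344 Wh = 176.3 kWh
laptop: 57.7 W × 1.8 h × 7 d = 727 Wh = 0.727 kWh
Total energy = 44.74 + 176.3 + 0.727 = 221.8 kWh
Cost = 221.8 kWh × €0.272 = €60.33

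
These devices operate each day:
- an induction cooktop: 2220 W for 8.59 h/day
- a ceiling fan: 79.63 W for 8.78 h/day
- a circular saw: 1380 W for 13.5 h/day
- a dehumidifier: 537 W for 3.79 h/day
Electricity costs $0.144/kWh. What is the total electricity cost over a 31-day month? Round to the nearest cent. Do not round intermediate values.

induction cooktop: 2220 W × 8.59 h × 31 d = 591,164 Wh = 591.2 kWh
ceiling fan: 79.63 W × 8.78 h × 31 d = 21,674 Wh = 21.67 kWh
circular saw: 1380 W × 13.5 h × 31 d = 577,530 Wh = 577.5 kWh
dehumidifier: 537 W × 3.79 h × 31 d = 63,092 Wh = 63.09 kWh
Total energy = 591.2 + 21.67 + 577.5 + 63.09 = 1,253 kWh
Cost = 1,253 kWh × $0.144 = $180.50

$180.50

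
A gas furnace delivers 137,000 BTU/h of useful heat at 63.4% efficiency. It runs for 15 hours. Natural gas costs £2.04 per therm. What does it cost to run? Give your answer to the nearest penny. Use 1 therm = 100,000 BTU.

£66.12

Heat delivered = 137,000 BTU/h × 15 h = 2,055,000 BTU
Gas input = 2,055,000 / 0.634 = 3,241,325 BTU
= 3,241,325 / 100,000 = 32.41 therm
Cost = 32.41 × £2.04/therm = £66.12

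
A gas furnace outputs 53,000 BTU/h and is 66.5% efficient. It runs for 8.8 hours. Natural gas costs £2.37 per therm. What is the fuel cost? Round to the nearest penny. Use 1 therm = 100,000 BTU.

£16.62

Heat delivered = 53,000 BTU/h × 8.8 h = 466,400 BTU
Gas input = 466,400 / 0.665 = 701,353 BTU
= 701,353 / 100,000 = 7.014 therm
Cost = 7.014 × £2.37/therm = £16.62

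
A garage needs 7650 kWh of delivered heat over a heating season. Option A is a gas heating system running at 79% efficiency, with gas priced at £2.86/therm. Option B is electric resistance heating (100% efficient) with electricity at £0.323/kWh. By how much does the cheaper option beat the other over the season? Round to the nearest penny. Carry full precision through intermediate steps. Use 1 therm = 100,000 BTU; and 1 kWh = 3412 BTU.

£1526.00

Heat load = 7650 kWh × 3412 = 26,101,800 BTU
Gas: input = 26,101,800 / 0.79 = 33,040,253 BTU = 330.4 therm → 330.4 × £2.86 = £944.95
Electric: 26,101,800 BTU / 3412 = 7,650 kWh → × £0.323 = £2,470.95
Difference = |£944.95 − £2,470.95| = £1,526.00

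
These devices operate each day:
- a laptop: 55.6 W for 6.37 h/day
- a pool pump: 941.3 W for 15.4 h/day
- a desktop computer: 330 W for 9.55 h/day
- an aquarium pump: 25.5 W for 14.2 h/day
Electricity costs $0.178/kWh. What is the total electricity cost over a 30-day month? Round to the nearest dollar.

$98

laptop: 55.6 W × 6.37 h × 30 d = 10,625 Wh = 10.63 kWh
pool pump: 941.3 W × 15.4 h × 30 d = 434,881 Wh = 434.9 kWh
desktop computer: 330 W × 9.55 h × 30 d = 94,545 Wh = 94.55 kWh
aquarium pump: 25.5 W × 14.2 h × 30 d = 10,863 Wh = 10.86 kWh
Total energy = 10.63 + 434.9 + 94.55 + 10.86 = 550.9 kWh
Cost = 550.9 kWh × $0.178 = $98.06 ≈ $98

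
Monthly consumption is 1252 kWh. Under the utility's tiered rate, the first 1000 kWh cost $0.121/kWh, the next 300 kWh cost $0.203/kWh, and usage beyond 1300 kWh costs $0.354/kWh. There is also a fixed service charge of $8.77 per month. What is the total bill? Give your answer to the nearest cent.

$180.93

First 1000 kWh × $0.121 = $121.00
Next 252 kWh × $0.203 = $51.16
Remaining tier: 0 kWh (not reached)
Energy charge = $172.16; + service $8.77 = $180.93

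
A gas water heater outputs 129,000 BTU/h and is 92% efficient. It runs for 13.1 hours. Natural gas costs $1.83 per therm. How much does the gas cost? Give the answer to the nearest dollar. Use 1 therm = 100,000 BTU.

Heat delivered = 129,000 BTU/h × 13.1 h = 1,689,900 BTU
Gas input = 1,689,900 / 0.92 = 1,836,848 BTU
= 1,836,848 / 100,000 = 18.37 therm
Cost = 18.37 × $1.83/therm = $33.61 ≈ $34

$34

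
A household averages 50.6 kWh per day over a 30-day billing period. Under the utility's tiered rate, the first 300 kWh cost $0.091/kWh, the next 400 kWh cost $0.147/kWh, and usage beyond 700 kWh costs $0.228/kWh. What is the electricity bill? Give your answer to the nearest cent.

Usage = 50.6 kWh/day × 30 days = 1518 kWh
First 300 kWh × $0.091 = $27.30
Next 400 kWh × $0.147 = $58.80
Remaining 818 kWh × $0.228 = $186.50
Total = $272.60

$272.60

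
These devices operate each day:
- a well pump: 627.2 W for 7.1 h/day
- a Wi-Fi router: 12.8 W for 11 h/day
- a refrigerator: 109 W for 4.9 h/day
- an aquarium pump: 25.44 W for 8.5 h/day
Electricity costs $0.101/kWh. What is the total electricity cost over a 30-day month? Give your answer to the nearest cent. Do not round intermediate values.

$16.19

well pump: 627.2 W × 7.1 h × 30 d = 133,594 Wh = 133.6 kWh
Wi-Fi router: 12.8 W × 11 h × 30 d = 4,224 Wh = 4.224 kWh
refrigerator: 109 W × 4.9 h × 30 d = 16,023 Wh = 16.02 kWh
aquarium pump: 25.44 W × 8.5 h × 30 d = 6,487 Wh = 6.487 kWh
Total energy = 133.6 + 4.224 + 16.02 + 6.487 = 160.3 kWh
Cost = 160.3 kWh × $0.101 = $16.19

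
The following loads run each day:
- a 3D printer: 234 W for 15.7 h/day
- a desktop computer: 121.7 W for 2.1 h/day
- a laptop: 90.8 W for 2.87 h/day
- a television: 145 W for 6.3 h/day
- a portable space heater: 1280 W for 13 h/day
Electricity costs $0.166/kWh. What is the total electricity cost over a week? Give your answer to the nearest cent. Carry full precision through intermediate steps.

3D printer: 234 W × 15.7 h × 7 d = 25,717 Wh = 25.72 kWh
desktop computer: 121.7 W × 2.1 h × 7 d = 1,789 Wh = 1.789 kWh
laptop: 90.8 W × 2.87 h × 7 d = 1,824 Wh = 1.824 kWh
television: 145 W × 6.3 h × 7 d = 6,394 Wh = 6.394 kWh
portable space heater: 1280 W × 13 h × 7 d = 116,480 Wh = 116.5 kWh
Total energy = 25.72 + 1.789 + 1.824 + 6.394 + 116.5 = 152.2 kWh
Cost = 152.2 kWh × $0.166 = $25.27

$25.27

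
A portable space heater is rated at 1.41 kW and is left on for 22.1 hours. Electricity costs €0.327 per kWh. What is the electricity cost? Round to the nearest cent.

€10.19

Energy = 1410 W × 22.1 h = 31,161 Wh = 31.16 kWh
Cost = 31.16 kWh × €0.327/kWh = €10.19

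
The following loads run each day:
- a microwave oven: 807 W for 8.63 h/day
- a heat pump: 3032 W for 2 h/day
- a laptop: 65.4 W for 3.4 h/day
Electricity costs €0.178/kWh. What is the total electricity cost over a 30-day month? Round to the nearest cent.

microwave oven: 807 W × 8.63 h × 30 d = 208,932 Wh = 208.9 kWh
heat pump: 3032 W × 2 h × 30 d = 181,920 Wh = 181.9 kWh
laptop: 65.4 W × 3.4 h × 30 d = 6,671 Wh = 6.671 kWh
Total energy = 208.9 + 181.9 + 6.671 = 397.5 kWh
Cost = 397.5 kWh × €0.178 = €70.76

€70.76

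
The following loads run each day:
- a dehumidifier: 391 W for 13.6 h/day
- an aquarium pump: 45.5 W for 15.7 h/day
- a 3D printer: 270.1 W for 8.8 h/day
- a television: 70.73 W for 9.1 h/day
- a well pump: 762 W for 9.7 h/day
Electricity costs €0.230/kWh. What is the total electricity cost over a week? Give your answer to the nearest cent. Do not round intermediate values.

dehumidifier: 391 W × 13.6 h × 7 d = 37,223 Wh = 37.22 kWh
aquarium pump: 45.5 W × 15.7 h × 7 d = 5,000 Wh = 5 kWh
3D printer: 270.1 W × 8.8 h × 7 d = 16,638 Wh = 16.64 kWh
television: 70.73 W × 9.1 h × 7 d = 4,506 Wh = 4.506 kWh
well pump: 762 W × 9.7 h × 7 d = 51,740 Wh = 51.74 kWh
Total energy = 37.22 + 5 + 16.64 + 4.506 + 51.74 = 115.1 kWh
Cost = 115.1 kWh × €0.230 = €26.47

€26.47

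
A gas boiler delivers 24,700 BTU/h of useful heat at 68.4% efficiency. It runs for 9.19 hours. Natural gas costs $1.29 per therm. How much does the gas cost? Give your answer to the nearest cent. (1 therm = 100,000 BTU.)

$4.28

Heat delivered = 24,700 BTU/h × 9.19 h = 226,993 BTU
Gas input = 226,993 / 0.684 = 331,861 BTU
= 331,861 / 100,000 = 3.319 therm
Cost = 3.319 × $1.29/therm = $4.28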